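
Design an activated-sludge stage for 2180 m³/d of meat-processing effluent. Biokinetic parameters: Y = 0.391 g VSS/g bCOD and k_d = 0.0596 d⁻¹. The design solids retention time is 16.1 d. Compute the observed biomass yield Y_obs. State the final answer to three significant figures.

Y_obs ≈ 0.200 g VSS/g bCOD

Correct the yield for decay: Y_obs = Y/(1 + k_d θ_c) = 0.391 / (1 + 0.0596 × 16.1) = 0.391 / 1.960 = 0.1995.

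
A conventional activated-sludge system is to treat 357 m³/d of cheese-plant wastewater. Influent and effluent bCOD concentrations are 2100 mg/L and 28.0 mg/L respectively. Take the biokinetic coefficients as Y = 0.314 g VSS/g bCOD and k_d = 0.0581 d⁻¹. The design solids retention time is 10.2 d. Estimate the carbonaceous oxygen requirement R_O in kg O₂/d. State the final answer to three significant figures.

R_O ≈ 533 kg O₂/d

Observed yield with endogenous decay: Y_obs = Y / (1 + k_d·θ_c) = 0.314 / (1 + 0.0581 × 10.2) = 0.314 / 1.593 = 0.1972 g VSS/g bCOD.
Mass of bCOD removed per day: Q(S₀ − S) = 357 × 2072 g/m³ = 739.7 kg/d.
P_X = Y_obs·Q·(S₀ − S) = 0.1972 × 739.7 = 145.8 kg VSS/d.
R_O = Q·(S₀ − S) − 1.42·P_X = 739.7 − 1.42 × 145.8 = 532.6 kg O₂/d.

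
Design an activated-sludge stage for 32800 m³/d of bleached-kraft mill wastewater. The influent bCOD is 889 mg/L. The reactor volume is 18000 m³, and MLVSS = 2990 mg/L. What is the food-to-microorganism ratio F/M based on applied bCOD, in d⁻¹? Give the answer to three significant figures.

F/M ≈ 0.542 d⁻¹

F/M = applied load / biomass = Q·S₀/(V·X) = 32800 × 889 / (18000 × 2990) = 0.5418 d⁻¹.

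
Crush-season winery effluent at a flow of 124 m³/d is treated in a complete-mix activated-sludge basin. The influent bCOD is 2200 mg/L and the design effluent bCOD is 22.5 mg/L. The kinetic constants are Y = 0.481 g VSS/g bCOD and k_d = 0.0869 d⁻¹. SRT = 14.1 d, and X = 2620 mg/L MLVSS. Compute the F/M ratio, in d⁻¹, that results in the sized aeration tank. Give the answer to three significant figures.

F/M ≈ 0.332 d⁻¹

Rearranging the biomass balance for a CMAS with decay, V = Y·Q·ΔS·θ_c / [X·(1+k_d θ_c)] = 0.481 × 124 × (2200 − 22.5) × 14.1 / [2620 × (1 + 0.0869 × 14.1)] = 1.83×10^6 / 5830 = 314.1 m³.
F/M = applied load / biomass = Q·S₀/(V·X) = 124 × 2200 / (314.1 × 2620) = 0.3315 d⁻¹.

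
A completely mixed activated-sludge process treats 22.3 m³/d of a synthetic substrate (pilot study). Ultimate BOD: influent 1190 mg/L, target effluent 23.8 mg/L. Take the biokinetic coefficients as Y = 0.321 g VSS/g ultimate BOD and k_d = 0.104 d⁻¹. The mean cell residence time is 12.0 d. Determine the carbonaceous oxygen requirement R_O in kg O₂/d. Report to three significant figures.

R_O ≈ 20.7 kg O₂/d

Correct the yield for decay: Y_obs = Y/(1 + k_d θ_c) = 0.321 / (1 + 0.104 × 12.0) = 0.321 / 2.248 = 0.1428.
Substrate removed = Q·(S₀ − S) = 22.3 m³/d × (1190 − 23.8) g/m³ = 2.6×10^4 g/d = 26.01 kg/d.
Net sludge production P_X = 0.1428 × 26.01 = 3.714 kg VSS/d.
Carbonaceous O₂ demand = substrate oxidised − cell-mass equivalent = 26.01 − 1.42 × 3.714 = 20.73 kg O₂/d.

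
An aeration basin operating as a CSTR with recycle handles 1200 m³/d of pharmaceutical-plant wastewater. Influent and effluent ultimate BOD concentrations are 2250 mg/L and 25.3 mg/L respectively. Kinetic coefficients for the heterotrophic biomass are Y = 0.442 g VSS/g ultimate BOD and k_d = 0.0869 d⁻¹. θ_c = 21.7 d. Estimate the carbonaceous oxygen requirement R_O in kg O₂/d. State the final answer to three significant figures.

R_O ≈ 2090 kg O₂/d

Y_obs = Y / (1 + k_d θ_c) = 0.442 / (1 + 0.0869 × 21.7) = 0.442 / 2.886 = 0.1532.
Mass of ultimate BOD removed per day: Q(S₀ − S) = 1200 × 2225 g/m³ = 2670 kg/d.
Biomass synthesised: P_X = Y_obs × 2670 = 408.9 kg VSS/d.
R_O = Q·(S₀ − S) − 1.42·P_X = 2670 − 1.42 × 408.9 = 2089 kg O₂/d.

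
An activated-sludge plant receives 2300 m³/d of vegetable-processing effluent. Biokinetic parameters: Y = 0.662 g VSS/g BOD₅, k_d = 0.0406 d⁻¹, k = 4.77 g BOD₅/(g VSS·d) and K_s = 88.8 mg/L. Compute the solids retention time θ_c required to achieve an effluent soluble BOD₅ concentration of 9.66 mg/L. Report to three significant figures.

At the target effluent, Y k S/(K_s+S) = 0.662×4.77×9.66/98.46 = 0.3098 d⁻¹.
θ_c = 1/(μ − k_d) = 1/(0.3098 − 0.0406) = 1/0.2692 = 3.715 d.

θ_c ≈ 3.71 d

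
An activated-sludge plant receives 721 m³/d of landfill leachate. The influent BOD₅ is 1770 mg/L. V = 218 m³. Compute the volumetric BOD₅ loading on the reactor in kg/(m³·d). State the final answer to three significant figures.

L_v = Q S₀ / V = 721 × 1770 × 10⁻³ / 218.0 = 5.854 kg/(m³·d).

L_v ≈ 5.85 kg BOD₅/(m³·d)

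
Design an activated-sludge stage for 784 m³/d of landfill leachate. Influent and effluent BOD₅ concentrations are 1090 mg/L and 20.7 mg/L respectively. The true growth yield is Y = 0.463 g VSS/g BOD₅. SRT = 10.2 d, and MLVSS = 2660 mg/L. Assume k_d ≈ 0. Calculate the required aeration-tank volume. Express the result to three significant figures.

V ≈ 1490 m³

Biomass mass balance (decay neglected): V·X = Y·Q·(S₀ − S)·θ_c, so V = 0.463 × 784 × (1090 − 20.7) × 10.2 / 2660 = 1488 m³.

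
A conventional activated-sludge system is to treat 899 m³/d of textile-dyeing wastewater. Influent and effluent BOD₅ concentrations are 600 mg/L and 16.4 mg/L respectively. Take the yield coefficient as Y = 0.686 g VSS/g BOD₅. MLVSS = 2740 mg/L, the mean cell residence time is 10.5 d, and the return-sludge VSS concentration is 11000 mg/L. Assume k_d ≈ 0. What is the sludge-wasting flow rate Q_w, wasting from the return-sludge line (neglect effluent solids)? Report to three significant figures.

Q_w ≈ 32.7 m³/d

Biomass mass balance (decay neglected): V·X = Y·Q·(S₀ − S)·θ_c, so V = 0.686 × 899 × (600 − 16.4) × 10.5 / 2740 = 1379 m³.
Wasting from the return line (neglecting effluent solids): Q_w = V·X / (θ_c·X_r) = 1379 × 2740 / (10.5 × 11000) = 32.72 m³/d.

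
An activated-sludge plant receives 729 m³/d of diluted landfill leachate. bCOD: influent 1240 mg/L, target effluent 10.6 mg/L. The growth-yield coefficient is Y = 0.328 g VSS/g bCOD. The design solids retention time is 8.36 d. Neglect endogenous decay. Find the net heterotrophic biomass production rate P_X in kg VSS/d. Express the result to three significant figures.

No decay correction is needed, so Y_obs = Y = 0.328.
Mass of bCOD removed per day: Q(S₀ − S) = 729 × 1229 g/m³ = 896.2 kg/d.
P_X = Y_obs · Q(S₀ − S) = 0.3280 × 896.2 = 294.0 kg VSS/d.

P_X ≈ 294 kg VSS/d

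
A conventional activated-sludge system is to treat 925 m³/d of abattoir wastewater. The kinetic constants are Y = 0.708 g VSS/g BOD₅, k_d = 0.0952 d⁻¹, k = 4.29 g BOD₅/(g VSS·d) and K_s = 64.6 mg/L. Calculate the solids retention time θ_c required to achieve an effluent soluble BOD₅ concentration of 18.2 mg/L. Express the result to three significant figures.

θ_c ≈ 1.75 d

From 1/θ_c = Y·k·S/(K_s + S) − k_d: Y·k·S/(K_s+S) = 0.708 × 4.29 × 18.2 / (64.6 + 18.2) = 0.6676 d⁻¹.
Then 1/θ_c = μ − k_d = 0.6676 − 0.0952 = 0.5724 d⁻¹, giving θ_c = 1.747 d.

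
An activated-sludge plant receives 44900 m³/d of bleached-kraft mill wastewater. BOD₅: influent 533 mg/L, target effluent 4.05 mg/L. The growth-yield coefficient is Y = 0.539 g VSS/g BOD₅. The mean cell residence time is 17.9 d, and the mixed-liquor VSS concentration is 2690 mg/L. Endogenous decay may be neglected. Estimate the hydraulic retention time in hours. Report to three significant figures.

V·X = Y·Q·ΔS·θ_c gives V = 0.539 × 44900 × (533 − 4.05) × 17.9 / 2690 = 85183 m³.
Hydraulic retention time τ = V/Q = 85183 / 44900 = 1.897 d = 45.53 h.

τ ≈ 45.5 h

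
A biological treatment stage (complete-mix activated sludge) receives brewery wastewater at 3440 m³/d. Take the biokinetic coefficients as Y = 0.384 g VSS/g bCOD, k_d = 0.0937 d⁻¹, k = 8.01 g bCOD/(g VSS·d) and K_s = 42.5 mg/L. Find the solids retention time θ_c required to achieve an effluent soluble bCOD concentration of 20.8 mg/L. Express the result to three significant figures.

At the target effluent, Y k S/(K_s+S) = 0.384×8.01×20.8/63.30 = 1.011 d⁻¹.
θ_c = 1/(μ − k_d) = 1/(1.011 − 0.0937) = 1/0.9170 = 1.091 d.

θ_c ≈ 1.09 d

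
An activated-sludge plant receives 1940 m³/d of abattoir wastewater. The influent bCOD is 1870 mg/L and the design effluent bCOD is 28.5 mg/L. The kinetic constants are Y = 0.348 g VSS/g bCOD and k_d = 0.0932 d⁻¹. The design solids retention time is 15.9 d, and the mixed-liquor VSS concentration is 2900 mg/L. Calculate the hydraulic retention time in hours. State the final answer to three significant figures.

From the SRT design equation V = Y Q (S₀−S) θ_c / [X (1 + k_d θ_c)] = 0.348 × 1940 × (1870 − 28.5) × 15.9 / [2900 × (1 + 0.0932 × 15.9)] = 1.98×10^7 / 7197 = 2746 m³.
Hydraulic retention time τ = V/Q = 2746 / 1940 = 1.416 d = 33.98 h.

τ ≈ 34.0 h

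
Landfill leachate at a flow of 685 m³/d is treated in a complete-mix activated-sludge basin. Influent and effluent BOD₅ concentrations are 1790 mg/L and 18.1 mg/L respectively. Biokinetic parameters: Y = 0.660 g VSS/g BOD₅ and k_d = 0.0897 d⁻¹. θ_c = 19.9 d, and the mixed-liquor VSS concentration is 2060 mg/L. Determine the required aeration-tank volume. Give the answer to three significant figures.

V ≈ 2780 m³

Steady-state biomass mass balance: V·X·(1 + k_d·θ_c) = Y·Q·(S₀ − S)·θ_c, so V = 0.660 × 685 × (1790 − 18.1) × 19.9 / [2060 × (1 + 0.0897 × 19.9)] = 1.59×10^7 / 5737 = 2779 m³.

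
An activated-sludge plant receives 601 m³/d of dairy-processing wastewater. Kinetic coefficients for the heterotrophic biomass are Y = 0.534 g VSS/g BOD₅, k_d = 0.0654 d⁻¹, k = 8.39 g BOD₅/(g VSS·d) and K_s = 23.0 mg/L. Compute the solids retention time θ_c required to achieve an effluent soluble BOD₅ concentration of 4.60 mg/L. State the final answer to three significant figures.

θ_c ≈ 1.47 d

At the target effluent, Y k S/(K_s+S) = 0.534×8.39×4.60/27.60 = 0.7467 d⁻¹.
θ_c = 1/(μ − k_d) = 1/(0.7467 − 0.0654) = 1/0.6813 = 1.468 d.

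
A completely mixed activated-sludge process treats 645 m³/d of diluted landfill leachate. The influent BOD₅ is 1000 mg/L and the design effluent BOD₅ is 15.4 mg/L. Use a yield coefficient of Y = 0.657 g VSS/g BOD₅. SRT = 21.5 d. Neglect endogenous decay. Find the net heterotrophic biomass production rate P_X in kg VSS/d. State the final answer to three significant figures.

Since k_d ≈ 0, Y_obs = Y = 0.657 g VSS/g BOD₅.
Q·(S₀ − S) = 645 × (1000 − 15.4) × 10⁻³ = 635.1 kg/d removed.
Net biomass production P_X = Y_obs × Q·(S₀ − S) = 0.6570 × 635.1 = 417.2 kg VSS/d.

P_X ≈ 417 kg VSS/d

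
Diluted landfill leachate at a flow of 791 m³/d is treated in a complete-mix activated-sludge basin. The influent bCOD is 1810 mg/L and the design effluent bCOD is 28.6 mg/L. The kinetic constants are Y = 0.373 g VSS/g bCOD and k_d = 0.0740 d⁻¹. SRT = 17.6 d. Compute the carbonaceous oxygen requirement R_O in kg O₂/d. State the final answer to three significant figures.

R_O ≈ 1080 kg O₂/d

Y_obs = Y / (1 + k_d θ_c) = 0.373 / (1 + 0.0740 × 17.6) = 0.373 / 2.302 = 0.1620.
Q·(S₀ − S) = 791 × (1810 − 28.6) × 10⁻³ = 1409 kg/d removed.
Biomass synthesised: P_X = Y_obs × 1409 = 228.3 kg VSS/d.
R_O = Q·ΔS − 1.42 P_X = 1409 − 324.2 = 1085 kg O₂/d.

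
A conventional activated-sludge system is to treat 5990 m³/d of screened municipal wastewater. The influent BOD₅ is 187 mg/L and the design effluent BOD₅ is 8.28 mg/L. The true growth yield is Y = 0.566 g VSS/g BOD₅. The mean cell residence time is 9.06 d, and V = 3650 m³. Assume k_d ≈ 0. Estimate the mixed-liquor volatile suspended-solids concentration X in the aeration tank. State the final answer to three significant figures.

Without decay, X = Y Q (S₀−S) θ_c / V = 0.566 × 5990 × (187 − 8.28) × 9.06 / 3650 = 1504 mg/L.

X ≈ 1500 mg/L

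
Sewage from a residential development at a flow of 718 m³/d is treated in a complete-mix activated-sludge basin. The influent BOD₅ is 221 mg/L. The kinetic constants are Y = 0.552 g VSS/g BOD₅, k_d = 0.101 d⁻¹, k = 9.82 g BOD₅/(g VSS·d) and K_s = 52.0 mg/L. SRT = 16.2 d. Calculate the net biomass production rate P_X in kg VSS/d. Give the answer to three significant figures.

P_X ≈ 33.0 kg VSS/d

For a completely mixed reactor with recycle the Lawrence–McCarty relation gives S = K_s·(1 + k_d·θ_c) / [θ_c·(Y·k − k_d) − 1] = 52.0 × (1 + 0.101 × 16.2) / [16.2 × (0.552 × 9.82 − 0.101) − 1] = 137.1 / 85.18 = 1.609 mg/L.
The observed yield is Y_obs = Y/(1 + k_d·θ_c) = 0.552 / (1 + 0.101 × 16.2) = 0.552 / 2.636 = 0.2094 g VSS per g BOD₅ removed.
Substrate removed = Q·(S₀ − S) = 718 m³/d × (221 − 1.61) g/m³ = 1.58×10^5 g/d = 157.5 kg/d.
P_X = Y_obs · Q(S₀ − S) = 0.2094 × 157.5 = 32.98 kg VSS/d.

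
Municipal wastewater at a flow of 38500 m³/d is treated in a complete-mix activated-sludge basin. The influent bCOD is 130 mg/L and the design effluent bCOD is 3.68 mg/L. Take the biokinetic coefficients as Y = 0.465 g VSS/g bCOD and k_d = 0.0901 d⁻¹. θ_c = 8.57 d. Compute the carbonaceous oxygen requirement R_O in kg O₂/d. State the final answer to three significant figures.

R_O ≈ 3050 kg O₂/d

Observed yield with endogenous decay: Y_obs = Y / (1 + k_d·θ_c) = 0.465 / (1 + 0.0901 × 8.57) = 0.465 / 1.772 = 0.2624 g VSS/g bCOD.
Mass of bCOD removed per day: Q(S₀ − S) = 38500 × 126.3 g/m³ = 4863 kg/d.
P_X = Y_obs·Q·(S₀ − S) = 0.2624 × 4863 = 1276 kg VSS/d.
R_O = Q·(S₀ − S) − 1.42·P_X = 4863 − 1.42 × 1276 = 3051 kg O₂/d.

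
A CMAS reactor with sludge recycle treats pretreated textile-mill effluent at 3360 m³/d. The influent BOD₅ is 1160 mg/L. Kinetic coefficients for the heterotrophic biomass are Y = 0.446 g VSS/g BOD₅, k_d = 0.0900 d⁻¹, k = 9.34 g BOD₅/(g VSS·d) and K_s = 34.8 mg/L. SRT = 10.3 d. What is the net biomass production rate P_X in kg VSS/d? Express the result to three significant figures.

P_X ≈ 901 kg VSS/d

From the Monod/SRT balance for a CMAS, S = K_s·(1+k_d θ_c)/[θ_c·(Y k − k_d) − 1] = 34.8 × (1 + 0.0900 × 10.3) / [10.3 × (0.446 × 9.34 − 0.0900) − 1] = 67.06 / 40.98 = 1.636 mg/L.
Y_obs = Y / (1 + k_d θ_c) = 0.446 / (1 + 0.0900 × 10.3) = 0.446 / 1.927 = 0.2314.
Q·(S₀ − S) = 3360 × (1160 − 1.64) × 10⁻³ = 3892 kg/d removed.
Biomass produced: P_X = Y_obs·Q·ΔS = 0.2314 × 3892 ≈ 900.8 kg VSS/d.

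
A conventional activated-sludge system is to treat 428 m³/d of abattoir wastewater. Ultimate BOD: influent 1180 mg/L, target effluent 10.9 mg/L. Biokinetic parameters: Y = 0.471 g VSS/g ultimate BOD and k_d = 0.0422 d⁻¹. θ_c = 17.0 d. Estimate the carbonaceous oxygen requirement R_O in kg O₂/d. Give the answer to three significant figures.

R_O ≈ 306 kg O₂/d

Correct the yield for decay: Y_obs = Y/(1 + k_d θ_c) = 0.471 / (1 + 0.0422 × 17.0) = 0.471 / 1.717 = 0.2743.
Mass of ultimate BOD removed per day: Q(S₀ − S) = 428 × 1169 g/m³ = 500.4 kg/d.
Biomass synthesised: P_X = Y_obs × 500.4 = 137.2 kg VSS/d.
R_O = Q·ΔS − 1.42 P_X = 500.4 − 194.9 = 305.5 kg O₂/d.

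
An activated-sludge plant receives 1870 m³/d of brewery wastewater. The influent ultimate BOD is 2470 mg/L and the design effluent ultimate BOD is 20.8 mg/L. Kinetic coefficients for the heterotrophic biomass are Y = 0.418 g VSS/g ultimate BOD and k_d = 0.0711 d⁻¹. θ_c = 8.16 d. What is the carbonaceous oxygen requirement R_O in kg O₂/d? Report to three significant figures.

R_O ≈ 2860 kg O₂/d

Observed yield with endogenous decay: Y_obs = Y / (1 + k_d·θ_c) = 0.418 / (1 + 0.0711 × 8.16) = 0.418 / 1.580 = 0.2645 g VSS/g ultimate BOD.
Mass of ultimate BOD removed per day: Q(S₀ − S) = 1870 × 2449 g/m³ = 4580 kg/d.
P_X = Y_obs·Q·(S₀ − S) = 0.2645 × 4580 = 1212 kg VSS/d.
R_O = Q·(S₀ − S) − 1.42·P_X = 4580 − 1.42 × 1212 = 2860 kg O₂/d.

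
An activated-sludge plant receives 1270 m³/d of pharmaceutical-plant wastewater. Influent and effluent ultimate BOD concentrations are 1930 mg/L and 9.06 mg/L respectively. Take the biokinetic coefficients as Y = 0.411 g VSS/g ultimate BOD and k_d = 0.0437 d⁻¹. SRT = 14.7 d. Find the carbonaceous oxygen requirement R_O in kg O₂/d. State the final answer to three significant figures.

R_O ≈ 1570 kg O₂/d

Y_obs = Y / (1 + k_d θ_c) = 0.411 / (1 + 0.0437 × 14.7) = 0.411 / 1.642 = 0.2502.
Q·(S₀ − S) = 1270 × (1930 − 9.06) × 10⁻³ = 2440 kg/d removed.
Biomass synthesised: P_X = Y_obs × 2440 = 610.5 kg VSS/d.
R_O = Q·(S₀ − S) − 1.42·P_X = 2440 − 1.42 × 610.5 = 1573 kg O₂/d.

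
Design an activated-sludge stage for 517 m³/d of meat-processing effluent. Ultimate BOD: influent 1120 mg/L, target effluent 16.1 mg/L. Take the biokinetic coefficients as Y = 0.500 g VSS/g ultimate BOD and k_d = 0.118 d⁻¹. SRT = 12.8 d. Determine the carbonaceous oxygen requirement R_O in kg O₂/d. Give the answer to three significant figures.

Correct the yield for decay: Y_obs = Y/(1 + k_d θ_c) = 0.500 / (1 + 0.118 × 12.8) = 0.500 / 2.510 = 0.1992.
Q·(S₀ − S) = 517 × (1120 − 16.1) × 10⁻³ = 570.7 kg/d removed.
P_X = Y_obs·Q·(S₀ − S) = 0.1992 × 570.7 = 113.7 kg VSS/d.
R_O = Q·ΔS − 1.42 P_X = 570.7 − 161.4 = 409.3 kg O₂/d.

R_O ≈ 409 kg O₂/d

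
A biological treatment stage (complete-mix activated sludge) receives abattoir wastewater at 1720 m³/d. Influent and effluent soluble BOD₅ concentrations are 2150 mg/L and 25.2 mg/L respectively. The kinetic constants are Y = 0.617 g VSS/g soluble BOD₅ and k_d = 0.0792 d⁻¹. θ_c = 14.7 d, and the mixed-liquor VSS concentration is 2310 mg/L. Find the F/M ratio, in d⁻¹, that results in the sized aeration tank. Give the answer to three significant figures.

Rearranging the biomass balance for a CMAS with decay, V = Y·Q·ΔS·θ_c / [X·(1+k_d θ_c)] = 0.617 × 1720 × (2150 − 25.2) × 14.7 / [2310 × (1 + 0.0792 × 14.7)] = 3.31×10^7 / 4999 = 6630 m³.
F/M = Q·S₀ / (V·X) = 1720 × 2150 / (6630 × 2310) = 0.2414 g soluble BOD₅·(g VSS·d)⁻¹.

F/M ≈ 0.241 d⁻¹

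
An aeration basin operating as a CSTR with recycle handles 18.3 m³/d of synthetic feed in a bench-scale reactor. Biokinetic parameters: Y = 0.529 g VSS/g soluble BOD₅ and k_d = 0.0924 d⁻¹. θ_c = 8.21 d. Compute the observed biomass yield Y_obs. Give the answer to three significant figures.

Correct the yield for decay: Y_obs = Y/(1 + k_d θ_c) = 0.529 / (1 + 0.0924 × 8.21) = 0.529 / 1.759 = 0.3008.

Y_obs ≈ 0.301 g VSS/g soluble BOD₅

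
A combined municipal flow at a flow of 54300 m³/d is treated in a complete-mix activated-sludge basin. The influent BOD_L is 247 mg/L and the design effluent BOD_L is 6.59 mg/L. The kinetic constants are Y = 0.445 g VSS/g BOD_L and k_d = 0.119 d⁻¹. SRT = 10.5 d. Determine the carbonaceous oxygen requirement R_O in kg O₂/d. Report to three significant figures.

R_O ≈ 9390 kg O₂/d

The observed yield is Y_obs = Y/(1 + k_d·θ_c) = 0.445 / (1 + 0.119 × 10.5) = 0.445 / 2.249 = 0.1978 g VSS per g BOD_L removed.
Mass of BOD_L removed per day: Q(S₀ − S) = 54300 × 240.4 g/m³ = 13054 kg/d.
Biomass synthesised: P_X = Y_obs × 13054 = 2582 kg VSS/d.
Carbonaceous O₂ demand = substrate oxidised − cell-mass equivalent = 13054 − 1.42 × 2582 = 9387 kg O₂/d.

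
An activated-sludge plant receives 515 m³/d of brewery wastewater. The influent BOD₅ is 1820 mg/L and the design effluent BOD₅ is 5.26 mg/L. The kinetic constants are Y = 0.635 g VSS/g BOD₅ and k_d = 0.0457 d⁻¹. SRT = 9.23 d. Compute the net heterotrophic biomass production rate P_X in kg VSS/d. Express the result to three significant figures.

Correct the yield for decay: Y_obs = Y/(1 + k_d θ_c) = 0.635 / (1 + 0.0457 × 9.23) = 0.635 / 1.422 = 0.4466.
ΔS = 1820 − 5.26 = 1815 mg/L, so the substrate removal rate is 515 × 1815/1000 = 934.6 kg BOD₅/d.
Net biomass production P_X = Y_obs × Q·(S₀ − S) = 0.4466 × 934.6 = 417.4 kg VSS/d.

P_X ≈ 417 kg VSS/d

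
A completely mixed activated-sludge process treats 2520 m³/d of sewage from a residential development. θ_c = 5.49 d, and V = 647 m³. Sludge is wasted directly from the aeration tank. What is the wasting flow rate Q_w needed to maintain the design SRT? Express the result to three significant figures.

Q_w ≈ 118 m³/d

For wasting at MLVSS concentration, Q_w = V/θ_c = 647.0/5.49 = 117.9 m³/d.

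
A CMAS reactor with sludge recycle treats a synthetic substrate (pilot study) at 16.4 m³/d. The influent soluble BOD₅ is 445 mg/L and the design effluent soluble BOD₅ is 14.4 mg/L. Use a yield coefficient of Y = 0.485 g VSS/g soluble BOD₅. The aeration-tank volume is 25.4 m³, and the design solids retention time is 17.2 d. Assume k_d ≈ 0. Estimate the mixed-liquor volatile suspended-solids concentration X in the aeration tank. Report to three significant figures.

X ≈ 2320 mg/L

Without decay, X = Y Q (S₀−S) θ_c / V = 0.485 × 16.4 × (445 − 14.4) × 17.2 / 25.4 = 2319 mg/L.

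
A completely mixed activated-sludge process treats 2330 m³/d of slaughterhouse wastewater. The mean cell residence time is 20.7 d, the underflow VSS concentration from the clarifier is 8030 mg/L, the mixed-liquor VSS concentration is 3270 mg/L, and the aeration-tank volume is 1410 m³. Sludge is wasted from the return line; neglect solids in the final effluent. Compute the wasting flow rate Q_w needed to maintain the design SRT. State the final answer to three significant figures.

Q_w ≈ 27.7 m³/d

Wasting from the return line (neglecting effluent solids): Q_w = V·X / (θ_c·X_r) = 1410 × 3270 / (20.7 × 8030) = 27.74 m³/d.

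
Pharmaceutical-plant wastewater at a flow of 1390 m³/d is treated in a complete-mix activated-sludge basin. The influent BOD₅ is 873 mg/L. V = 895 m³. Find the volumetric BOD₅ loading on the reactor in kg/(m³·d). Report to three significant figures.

Applied BOD₅ load per unit volume = Q·S₀/V = (1390 × 873/1000)/895.0 = 1.356 kg BOD₅·m⁻³·d⁻¹.

L_v ≈ 1.36 kg BOD₅/(m³·d)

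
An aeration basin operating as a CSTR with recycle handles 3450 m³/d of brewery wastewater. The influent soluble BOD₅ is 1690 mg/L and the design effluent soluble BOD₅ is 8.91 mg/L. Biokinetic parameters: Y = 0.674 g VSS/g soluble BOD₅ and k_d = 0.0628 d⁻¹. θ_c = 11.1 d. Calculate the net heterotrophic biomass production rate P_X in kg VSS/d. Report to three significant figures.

P_X ≈ 2300 kg VSS/d

Observed yield with endogenous decay: Y_obs = Y / (1 + k_d·θ_c) = 0.674 / (1 + 0.0628 × 11.1) = 0.674 / 1.697 = 0.3972 g VSS/g soluble BOD₅.
Substrate removed = Q·(S₀ − S) = 3450 m³/d × (1690 − 8.91) g/m³ = 5.8×10^6 g/d = 5800 kg/d.
P_X = Y_obs · Q(S₀ − S) = 0.3972 × 5800 = 2303 kg VSS/d.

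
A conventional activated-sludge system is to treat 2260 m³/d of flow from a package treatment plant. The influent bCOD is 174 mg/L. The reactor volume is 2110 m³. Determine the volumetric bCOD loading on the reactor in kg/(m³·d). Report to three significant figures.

L_v ≈ 0.186 kg bCOD/(m³·d)

Volumetric loading L_v = Q·S₀ / V = 2260 × 174 g/m³ / 2110 m³ = 186.4 g/(m³·d) = 0.1864 kg bCOD/(m³·d).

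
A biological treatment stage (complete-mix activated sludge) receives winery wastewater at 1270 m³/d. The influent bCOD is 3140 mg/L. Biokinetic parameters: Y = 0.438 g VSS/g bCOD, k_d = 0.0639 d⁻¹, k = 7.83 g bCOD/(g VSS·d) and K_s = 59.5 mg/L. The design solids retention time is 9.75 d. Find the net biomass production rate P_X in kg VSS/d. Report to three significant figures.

For a completely mixed reactor with recycle the Lawrence–McCarty relation gives S = K_s·(1 + k_d·θ_c) / [θ_c·(Y·k − k_d) − 1] = 59.5 × (1 + 0.0639 × 9.75) / [9.75 × (0.438 × 7.83 − 0.0639) − 1] = 96.57 / 31.81 = 3.035 mg/L.
Observed yield with endogenous decay: Y_obs = Y / (1 + k_d·θ_c) = 0.438 / (1 + 0.0639 × 9.75) = 0.438 / 1.623 = 0.2699 g VSS/g bCOD.
Mass of bCOD removed per day: Q(S₀ − S) = 1270 × 3137 g/m³ = 3984 kg/d.
So the net sludge growth is P_X = 0.2699 × 3984 = 1075 kg VSS/d.

P_X ≈ 1080 kg VSS/d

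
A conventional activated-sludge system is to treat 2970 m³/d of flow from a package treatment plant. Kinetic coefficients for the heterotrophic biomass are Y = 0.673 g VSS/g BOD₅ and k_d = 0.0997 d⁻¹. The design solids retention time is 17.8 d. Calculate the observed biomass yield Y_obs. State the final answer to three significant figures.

Y_obs ≈ 0.243 g VSS/g BOD₅

Observed yield with endogenous decay: Y_obs = Y / (1 + k_d·θ_c) = 0.673 / (1 + 0.0997 × 17.8) = 0.673 / 2.775 = 0.2426 g VSS/g BOD₅.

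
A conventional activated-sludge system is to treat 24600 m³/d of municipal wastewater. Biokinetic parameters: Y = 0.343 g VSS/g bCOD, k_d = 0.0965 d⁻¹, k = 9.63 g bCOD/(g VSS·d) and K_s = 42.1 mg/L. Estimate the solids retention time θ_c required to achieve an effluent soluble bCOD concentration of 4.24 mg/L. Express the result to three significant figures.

θ_c ≈ 4.86 d

From 1/θ_c = Y·k·S/(K_s + S) − k_d: Y·k·S/(K_s+S) = 0.343 × 9.63 × 4.24 / (42.1 + 4.24) = 0.3022 d⁻¹.
1/θ_c = 0.3022 − 0.0965 = 0.2057 d⁻¹, so θ_c = 4.861 d.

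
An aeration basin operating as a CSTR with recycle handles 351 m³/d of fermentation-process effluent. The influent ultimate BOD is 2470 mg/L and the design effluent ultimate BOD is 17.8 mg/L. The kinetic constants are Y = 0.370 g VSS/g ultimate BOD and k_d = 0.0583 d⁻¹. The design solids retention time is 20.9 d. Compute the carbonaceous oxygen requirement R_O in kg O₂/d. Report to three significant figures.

R_O ≈ 657 kg O₂/d

Y_obs = Y / (1 + k_d θ_c) = 0.370 / (1 + 0.0583 × 20.9) = 0.370 / 2.218 = 0.1668.
ΔS = 2470 − 17.8 = 2452 mg/L, so the substrate removal rate is 351 × 2452/1000 = 860.7 kg ultimate BOD/d.
Biomass synthesised: P_X = Y_obs × 860.7 = 143.6 kg VSS/d.
R_O = Q·ΔS − 1.42 P_X = 860.7 − 203.8 = 656.9 kg O₂/d.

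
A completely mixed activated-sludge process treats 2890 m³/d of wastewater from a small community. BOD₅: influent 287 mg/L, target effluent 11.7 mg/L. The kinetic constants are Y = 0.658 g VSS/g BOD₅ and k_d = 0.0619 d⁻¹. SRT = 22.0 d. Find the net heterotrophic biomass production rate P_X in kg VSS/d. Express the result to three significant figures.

Correct the yield for decay: Y_obs = Y/(1 + k_d θ_c) = 0.658 / (1 + 0.0619 × 22.0) = 0.658 / 2.362 = 0.2786.
Substrate removed = Q·(S₀ − S) = 2890 m³/d × (287 − 11.7) g/m³ = 7.96×10^5 g/d = 795.6 kg/d.
P_X = Y_obs · Q(S₀ − S) = 0.2786 × 795.6 = 221.7 kg VSS/d.

P_X ≈ 222 kg VSS/d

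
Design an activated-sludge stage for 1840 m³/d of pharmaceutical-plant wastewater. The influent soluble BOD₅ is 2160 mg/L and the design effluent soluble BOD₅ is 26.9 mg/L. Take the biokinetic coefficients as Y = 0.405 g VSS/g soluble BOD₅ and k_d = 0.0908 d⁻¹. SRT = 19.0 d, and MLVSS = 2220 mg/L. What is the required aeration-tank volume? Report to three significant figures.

Steady-state biomass mass balance: V·X·(1 + k_d·θ_c) = Y·Q·(S₀ − S)·θ_c, so V = 0.405 × 1840 × (2160 − 26.9) × 19.0 / [2220 × (1 + 0.0908 × 19.0)] = 3.02×10^7 / 6050 = 4992 m³.

V ≈ 4990 m³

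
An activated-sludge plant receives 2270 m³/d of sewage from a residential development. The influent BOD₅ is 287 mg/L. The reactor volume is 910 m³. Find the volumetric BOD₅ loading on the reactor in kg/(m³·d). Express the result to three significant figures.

L_v ≈ 0.716 kg BOD₅/(m³·d)

Applied BOD₅ load per unit volume = Q·S₀/V = (2270 × 287/1000)/910.0 = 0.7159 kg BOD₅·m⁻³·d⁻¹.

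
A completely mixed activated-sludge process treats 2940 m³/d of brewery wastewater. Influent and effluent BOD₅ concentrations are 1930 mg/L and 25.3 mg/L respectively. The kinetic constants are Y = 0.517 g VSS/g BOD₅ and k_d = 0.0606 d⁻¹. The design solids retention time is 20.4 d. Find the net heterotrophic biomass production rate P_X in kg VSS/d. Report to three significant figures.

The observed yield is Y_obs = Y/(1 + k_d·θ_c) = 0.517 / (1 + 0.0606 × 20.4) = 0.517 / 2.236 = 0.2312 g VSS per g BOD₅ removed.
Mass of BOD₅ removed per day: Q(S₀ − S) = 2940 × 1905 g/m³ = 5600 kg/d.
Biomass produced: P_X = Y_obs·Q·ΔS = 0.2312 × 5600 ≈ 1295 kg VSS/d.

P_X ≈ 1290 kg VSS/d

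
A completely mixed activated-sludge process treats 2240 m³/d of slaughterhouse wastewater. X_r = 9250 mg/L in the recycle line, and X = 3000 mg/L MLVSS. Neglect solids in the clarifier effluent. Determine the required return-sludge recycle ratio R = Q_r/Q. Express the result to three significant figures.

R ≈ 0.480

Mass balance around the secondary clarifier (neglecting effluent solids): R = X / (X_r − X) = 3000 / (9250 − 3000) = 0.4800.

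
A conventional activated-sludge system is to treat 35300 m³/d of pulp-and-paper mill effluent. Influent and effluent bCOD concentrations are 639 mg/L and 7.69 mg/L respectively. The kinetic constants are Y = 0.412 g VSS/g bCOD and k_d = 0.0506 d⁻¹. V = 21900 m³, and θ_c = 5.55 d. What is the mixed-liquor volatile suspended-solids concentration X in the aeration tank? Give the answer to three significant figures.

X ≈ 1820 mg/L

From V·X·(1 + k_d·θ_c) = Y·Q·(S₀ − S)·θ_c: X = 0.412 × 35300 × (639 − 7.69) × 5.55 / [21900 × (1 + 0.0506 × 5.55)] = 1817 mg/L.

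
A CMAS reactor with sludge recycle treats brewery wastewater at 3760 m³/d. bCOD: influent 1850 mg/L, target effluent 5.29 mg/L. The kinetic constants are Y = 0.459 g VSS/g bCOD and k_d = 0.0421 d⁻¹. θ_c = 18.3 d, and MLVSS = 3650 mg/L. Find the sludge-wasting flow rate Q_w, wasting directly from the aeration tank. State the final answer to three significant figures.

From the SRT design equation V = Y Q (S₀−S) θ_c / [X (1 + k_d θ_c)] = 0.459 × 3760 × (1850 − 5.29) × 18.3 / [3650 × (1 + 0.0421 × 18.3)] = 5.83×10^7 / 6462 = 9016 m³.
Wasting from the aeration tank: Q_w = V / θ_c = 9016 / 18.3 = 492.7 m³/d.

Q_w ≈ 493 m³/d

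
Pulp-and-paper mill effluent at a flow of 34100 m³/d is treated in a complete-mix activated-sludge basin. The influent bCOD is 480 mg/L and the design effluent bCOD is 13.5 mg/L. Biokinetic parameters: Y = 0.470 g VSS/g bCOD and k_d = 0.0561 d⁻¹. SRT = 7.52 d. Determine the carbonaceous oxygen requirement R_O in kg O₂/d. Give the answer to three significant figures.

R_O ≈ 8440 kg O₂/d

The observed yield is Y_obs = Y/(1 + k_d·θ_c) = 0.470 / (1 + 0.0561 × 7.52) = 0.470 / 1.422 = 0.3306 g VSS per g bCOD removed.
Mass of bCOD removed per day: Q(S₀ − S) = 34100 × 466.5 g/m³ = 15908 kg/d.
Biomass synthesised: P_X = Y_obs × 15908 = 5258 kg VSS/d.
Carbonaceous O₂ demand = substrate oxidised − cell-mass equivalent = 15908 − 1.42 × 5258 = 8441 kg O₂/d.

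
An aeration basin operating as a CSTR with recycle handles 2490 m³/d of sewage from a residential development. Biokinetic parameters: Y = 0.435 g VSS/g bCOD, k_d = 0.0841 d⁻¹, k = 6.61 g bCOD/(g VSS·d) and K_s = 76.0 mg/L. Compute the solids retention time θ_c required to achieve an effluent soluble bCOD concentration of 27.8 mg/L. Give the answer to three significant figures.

Specific growth rate at S = 27.8 mg/L: μ = YkS/(K_s+S) = 0.435·6.61·27.8/(76.0+27.8) = 0.7701 d⁻¹.
θ_c = 1/(μ − k_d) = 1/(0.7701 − 0.0841) = 1/0.6860 = 1.458 d.

θ_c ≈ 1.46 d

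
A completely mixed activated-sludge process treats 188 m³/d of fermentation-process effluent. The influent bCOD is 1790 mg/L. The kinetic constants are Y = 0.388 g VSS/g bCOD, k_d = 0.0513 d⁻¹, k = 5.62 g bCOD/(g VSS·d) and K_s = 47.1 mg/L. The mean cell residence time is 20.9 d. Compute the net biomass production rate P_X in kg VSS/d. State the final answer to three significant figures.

P_X ≈ 62.9 kg VSS/d

For a completely mixed reactor with recycle the Lawrence–McCarty relation gives S = K_s·(1 + k_d·θ_c) / [θ_c·(Y·k − k_d) − 1] = 47.1 × (1 + 0.0513 × 20.9) / [20.9 × (0.388 × 5.62 − 0.0513) − 1] = 97.60 / 43.50 = 2.244 mg/L.
Correct the yield for decay: Y_obs = Y/(1 + k_d θ_c) = 0.388 / (1 + 0.0513 × 20.9) = 0.388 / 2.072 = 0.1872.
Substrate removed = Q·(S₀ − S) = 188 m³/d × (1790 − 2.24) g/m³ = 3.36×10^5 g/d = 336.1 kg/d.
Biomass produced: P_X = Y_obs·Q·ΔS = 0.1872 × 336.1 ≈ 62.93 kg VSS/d.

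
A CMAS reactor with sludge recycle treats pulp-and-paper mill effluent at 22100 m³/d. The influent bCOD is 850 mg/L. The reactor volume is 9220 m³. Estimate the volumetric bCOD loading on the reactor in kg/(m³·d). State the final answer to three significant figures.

L_v ≈ 2.04 kg bCOD/(m³·d)

L_v = Q S₀ / V = 22100 × 850 × 10⁻³ / 9220 = 2.037 kg/(m³·d).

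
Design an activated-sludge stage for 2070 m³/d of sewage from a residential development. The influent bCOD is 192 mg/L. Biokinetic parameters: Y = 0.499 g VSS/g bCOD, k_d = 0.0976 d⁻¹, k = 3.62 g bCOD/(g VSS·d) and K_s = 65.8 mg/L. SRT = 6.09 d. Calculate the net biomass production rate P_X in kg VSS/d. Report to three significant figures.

From the Monod/SRT balance for a CMAS, S = K_s·(1+k_d θ_c)/[θ_c·(Y k − k_d) − 1] = 65.8 × (1 + 0.0976 × 6.09) / [6.09 × (0.499 × 3.62 − 0.0976) − 1] = 104.9 / 9.406 = 11.15 mg/L.
Y_obs = Y / (1 + k_d θ_c) = 0.499 / (1 + 0.0976 × 6.09) = 0.499 / 1.594 = 0.3130.
ΔS = 192 − 11.2 = 180.8 mg/L, so the substrate removal rate is 2070 × 180.8/1000 = 374.3 kg bCOD/d.
Net biomass production P_X = Y_obs × Q·(S₀ − S) = 0.3130 × 374.3 = 117.1 kg VSS/d.

P_X ≈ 117 kg VSS/d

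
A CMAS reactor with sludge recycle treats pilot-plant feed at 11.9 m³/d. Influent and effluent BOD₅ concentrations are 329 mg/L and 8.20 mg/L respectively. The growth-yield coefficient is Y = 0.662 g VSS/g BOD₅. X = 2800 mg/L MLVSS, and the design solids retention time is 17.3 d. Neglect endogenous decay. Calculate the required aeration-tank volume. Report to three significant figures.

V·X = Y·Q·ΔS·θ_c gives V = 0.662 × 11.9 × (329 − 8.20) × 17.3 / 2800 = 15.61 m³.

V ≈ 15.6 m³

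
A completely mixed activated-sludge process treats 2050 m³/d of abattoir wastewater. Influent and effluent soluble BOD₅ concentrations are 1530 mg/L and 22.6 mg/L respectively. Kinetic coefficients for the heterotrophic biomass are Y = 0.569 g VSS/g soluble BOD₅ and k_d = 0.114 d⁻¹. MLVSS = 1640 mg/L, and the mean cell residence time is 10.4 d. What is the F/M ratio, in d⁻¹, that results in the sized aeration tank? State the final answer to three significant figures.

Steady-state biomass mass balance: V·X·(1 + k_d·θ_c) = Y·Q·(S₀ − S)·θ_c, so V = 0.569 × 2050 × (1530 − 22.6) × 10.4 / [1640 × (1 + 0.114 × 10.4)] = 1.83×10^7 / 3584 = 5102 m³.
F/M = applied load / biomass = Q·S₀/(V·X) = 2050 × 1530 / (5102 × 1640) = 0.3749 d⁻¹.

F/M ≈ 0.375 d⁻¹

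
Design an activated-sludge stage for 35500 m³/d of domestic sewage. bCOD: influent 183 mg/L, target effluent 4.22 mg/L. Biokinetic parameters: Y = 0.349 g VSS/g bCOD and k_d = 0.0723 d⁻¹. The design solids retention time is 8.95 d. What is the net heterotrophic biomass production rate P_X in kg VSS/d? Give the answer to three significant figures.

Correct the yield for decay: Y_obs = Y/(1 + k_d θ_c) = 0.349 / (1 + 0.0723 × 8.95) = 0.349 / 1.647 = 0.2119.
Mass of bCOD removed per day: Q(S₀ − S) = 35500 × 178.8 g/m³ = 6347 kg/d.
Net biomass production P_X = Y_obs × Q·(S₀ − S) = 0.2119 × 6347 = 1345 kg VSS/d.

P_X ≈ 1340 kg VSS/d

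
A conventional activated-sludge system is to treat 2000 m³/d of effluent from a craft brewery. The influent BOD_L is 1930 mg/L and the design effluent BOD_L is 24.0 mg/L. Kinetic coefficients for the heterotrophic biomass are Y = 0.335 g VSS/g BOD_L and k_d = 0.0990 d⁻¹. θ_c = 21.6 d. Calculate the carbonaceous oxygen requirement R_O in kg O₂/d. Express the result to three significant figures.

R_O ≈ 3230 kg O₂/d

Observed yield with endogenous decay: Y_obs = Y / (1 + k_d·θ_c) = 0.335 / (1 + 0.0990 × 21.6) = 0.335 / 3.138 = 0.1067 g VSS/g BOD_L.
ΔS = 1930 − 24.0 = 1906 mg/L, so the substrate removal rate is 2000 × 1906/1000 = 3812 kg BOD_L/d.
Biomass synthesised: P_X = Y_obs × 3812 = 406.9 kg VSS/d.
R_O = Q·ΔS − 1.42 P_X = 3812 − 577.8 = 3234 kg O₂/d.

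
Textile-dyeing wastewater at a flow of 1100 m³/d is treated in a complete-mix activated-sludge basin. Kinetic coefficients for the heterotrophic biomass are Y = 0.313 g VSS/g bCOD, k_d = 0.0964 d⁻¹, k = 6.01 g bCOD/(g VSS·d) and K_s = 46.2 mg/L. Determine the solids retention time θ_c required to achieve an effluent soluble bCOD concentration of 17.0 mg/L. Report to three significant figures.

At the target effluent, Y k S/(K_s+S) = 0.313×6.01×17.0/63.20 = 0.5060 d⁻¹.
Then 1/θ_c = μ − k_d = 0.5060 − 0.0964 = 0.4096 d⁻¹, giving θ_c = 2.441 d.

θ_c ≈ 2.44 d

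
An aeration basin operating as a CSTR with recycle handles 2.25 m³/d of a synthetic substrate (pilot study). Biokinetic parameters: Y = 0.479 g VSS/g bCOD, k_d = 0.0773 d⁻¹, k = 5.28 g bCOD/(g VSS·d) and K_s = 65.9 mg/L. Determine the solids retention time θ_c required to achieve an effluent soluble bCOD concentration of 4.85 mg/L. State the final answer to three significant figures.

θ_c ≈ 10.4 d

From 1/θ_c = Y·k·S/(K_s + S) − k_d: Y·k·S/(K_s+S) = 0.479 × 5.28 × 4.85 / (65.9 + 4.85) = 0.1734 d⁻¹.
Then 1/θ_c = μ − k_d = 0.1734 − 0.0773 = 0.09607 d⁻¹, giving θ_c = 10.41 d.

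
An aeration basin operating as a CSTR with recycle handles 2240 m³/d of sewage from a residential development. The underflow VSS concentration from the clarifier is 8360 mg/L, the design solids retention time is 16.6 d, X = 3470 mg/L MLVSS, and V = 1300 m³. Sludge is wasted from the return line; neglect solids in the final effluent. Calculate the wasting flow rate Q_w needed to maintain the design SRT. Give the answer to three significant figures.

Q_w = (V·X)/(θ_c X_r) = 1300 × 3470 / (16.6 × 8360) = 32.51 m³/d.

Q_w ≈ 32.5 m³/d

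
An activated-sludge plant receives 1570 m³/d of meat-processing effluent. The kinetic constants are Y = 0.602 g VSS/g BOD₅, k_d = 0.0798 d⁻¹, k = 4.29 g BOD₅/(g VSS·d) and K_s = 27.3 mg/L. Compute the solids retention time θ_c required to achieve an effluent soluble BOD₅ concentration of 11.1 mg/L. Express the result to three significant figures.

From 1/θ_c = Y·k·S/(K_s + S) − k_d: Y·k·S/(K_s+S) = 0.602 × 4.29 × 11.1 / (27.3 + 11.1) = 0.7465 d⁻¹.
θ_c = 1/(μ − k_d) = 1/(0.7465 − 0.0798) = 1/0.6667 = 1.500 d.

θ_c ≈ 1.50 d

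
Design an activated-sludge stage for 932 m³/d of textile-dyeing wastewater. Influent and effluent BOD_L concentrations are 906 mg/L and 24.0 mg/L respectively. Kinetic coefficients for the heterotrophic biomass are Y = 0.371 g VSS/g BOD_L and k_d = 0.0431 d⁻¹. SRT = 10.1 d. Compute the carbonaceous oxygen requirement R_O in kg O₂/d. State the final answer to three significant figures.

R_O ≈ 520 kg O₂/d

Correct the yield for decay: Y_obs = Y/(1 + k_d θ_c) = 0.371 / (1 + 0.0431 × 10.1) = 0.371 / 1.435 = 0.2585.
Q·(S₀ − S) = 932 × (906 − 24.0) × 10⁻³ = 822.0 kg/d removed.
Biomass synthesised: P_X = Y_obs × 822.0 = 212.5 kg VSS/d.
R_O = Q·ΔS − 1.42 P_X = 822.0 − 301.7 = 520.3 kg O₂/d.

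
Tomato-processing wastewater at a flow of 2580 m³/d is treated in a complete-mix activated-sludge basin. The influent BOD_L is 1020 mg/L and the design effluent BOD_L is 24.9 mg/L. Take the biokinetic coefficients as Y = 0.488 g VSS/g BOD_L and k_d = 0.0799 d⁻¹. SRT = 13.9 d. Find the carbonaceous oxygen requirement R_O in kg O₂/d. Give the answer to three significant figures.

The observed yield is Y_obs = Y/(1 + k_d·θ_c) = 0.488 / (1 + 0.0799 × 13.9) = 0.488 / 2.111 = 0.2312 g VSS per g BOD_L removed.
Q·(S₀ − S) = 2580 × (1020 − 24.9) × 10⁻³ = 2567 kg/d removed.
Net sludge production P_X = 0.2312 × 2567 = 593.6 kg VSS/d.
Carbonaceous O₂ demand = substrate oxidised − cell-mass equivalent = 2567 − 1.42 × 593.6 = 1724 kg O₂/d.

R_O ≈ 1720 kg O₂/d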